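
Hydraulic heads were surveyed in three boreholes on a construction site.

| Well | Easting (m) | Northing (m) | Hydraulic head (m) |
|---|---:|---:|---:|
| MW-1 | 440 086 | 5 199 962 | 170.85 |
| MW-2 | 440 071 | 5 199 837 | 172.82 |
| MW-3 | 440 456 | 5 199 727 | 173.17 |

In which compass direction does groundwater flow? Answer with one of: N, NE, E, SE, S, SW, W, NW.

N

Three-point gradient (reference MW-1): Δ to MW-2 = (-15, -125, +1.97), Δ to MW-3 = (370, -235, +2.32).
∂h/∂x = -0.003475, ∂h/∂y = -0.01534 (det = 49775).
Flow = −∇h = (+0.003475 east, +0.01534 north), which points north.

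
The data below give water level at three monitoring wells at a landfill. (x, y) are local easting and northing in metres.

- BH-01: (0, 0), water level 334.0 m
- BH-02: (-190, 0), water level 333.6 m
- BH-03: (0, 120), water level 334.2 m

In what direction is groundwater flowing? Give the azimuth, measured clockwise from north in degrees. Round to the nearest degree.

232°

∂h/∂x = (333.6 − 334.0) / (-190 − 0) = +0.002105
∂h/∂y = (334.2 − 334.0) / (120 − 0) = +0.001667
Flow direction (−∇h) has components (-0.002105 E, -0.001667 N).
Azimuth = atan2(E, N) = atan2(-0.002105, -0.001667) = 231.6° ≈ 232°.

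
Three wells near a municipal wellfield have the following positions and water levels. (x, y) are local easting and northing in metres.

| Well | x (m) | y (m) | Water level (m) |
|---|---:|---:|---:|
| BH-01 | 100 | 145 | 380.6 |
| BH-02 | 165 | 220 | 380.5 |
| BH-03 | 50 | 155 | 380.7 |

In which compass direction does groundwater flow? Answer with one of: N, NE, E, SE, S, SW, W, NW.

E

Three-point gradient (reference BH-01): Δ to BH-02 = (65, 75, -0.1), Δ to BH-03 = (-50, 10, +0.1).
∂h/∂x = -0.001932, ∂h/∂y = +0.0003409 (det = 4400).
Flow = −∇h = (+0.001932 east, -0.0003409 north), which points east.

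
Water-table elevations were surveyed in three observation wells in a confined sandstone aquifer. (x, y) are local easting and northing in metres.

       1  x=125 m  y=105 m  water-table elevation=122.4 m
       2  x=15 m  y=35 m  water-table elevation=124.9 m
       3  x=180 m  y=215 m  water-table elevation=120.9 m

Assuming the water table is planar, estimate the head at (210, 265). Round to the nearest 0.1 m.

With h = a·x + b·y + c and 1 as origin, the differences give:
  (-110)·a + (-70)·b = +2.5
  55·a + 110·b = -1.5
Eliminate b (×110 and ×(-70), subtract): -8250·a = 170.00 → a = ∂h/∂x = -0.02061
Back-substitute: b = ∂h/∂y = -0.003333.
h(210, 265) = 122.4 + (-0.02061)·(85) + (-0.003333)·(160) = 122.4 -1.752 -0.533 = 120.115 m.

120.1 m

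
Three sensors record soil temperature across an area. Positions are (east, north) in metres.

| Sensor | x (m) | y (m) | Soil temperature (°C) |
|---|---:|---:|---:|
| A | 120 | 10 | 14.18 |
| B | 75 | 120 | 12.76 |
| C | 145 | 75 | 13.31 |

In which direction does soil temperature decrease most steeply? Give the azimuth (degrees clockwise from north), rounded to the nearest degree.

003°

Taking A as reference: B−A = (-45, 110, -1.42); C−A = (25, 65, -0.87).
Solve a·Δx + b·Δy = ΔT: det = (-45)·65 − 25·110 = -5675.
∂T/∂x = [(-1.42)·65 − (-0.87)·110] / -5675 = -0.0005991
∂T/∂y = [(-45)·(-0.87) − 25·(-1.42)] / -5675 = -0.01315
Steepest decrease is along −∇f: components (+0.0005991 E, +0.01315 N).
Azimuth = atan2(+0.0005991, +0.01315) = 2.6° ≈ 003°.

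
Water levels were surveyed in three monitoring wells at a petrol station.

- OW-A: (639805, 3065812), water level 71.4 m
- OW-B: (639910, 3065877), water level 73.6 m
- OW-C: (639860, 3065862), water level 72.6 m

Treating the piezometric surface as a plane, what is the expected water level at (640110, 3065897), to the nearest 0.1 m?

Differences from OW-A: to OW-B (Δx, Δy, Δh) = (105, 65, +2.2); to OW-C = (55, 50, +1.2).
Solve a·Δx + b·Δy = Δh: det = 105·50 − 55·65 = 1675.
∂h/∂x = [(+2.2)·50 − (+1.2)·65] / 1675 = +0.01910
∂h/∂y = [105·(+1.2) − 55·(+2.2)] / 1675 = +0.002985
h(640110, 3065897) = 71.4 + (+0.01910)·(305) + (+0.002985)·(85) = 71.4 +5.827 +0.254 = 77.481 m.

77.5 m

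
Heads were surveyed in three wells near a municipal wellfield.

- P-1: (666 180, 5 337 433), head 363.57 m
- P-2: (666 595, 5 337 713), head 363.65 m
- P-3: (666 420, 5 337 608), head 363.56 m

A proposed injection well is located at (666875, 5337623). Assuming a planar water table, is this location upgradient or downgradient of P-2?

Taking P-1 as reference: P-2−P-1 = (415, 280, +0.08); P-3−P-1 = (240, 175, -0.01).
Solve a·Δx + b·Δy = Δh: det = 415·175 − 240·280 = 5425.
∂h/∂x = [(+0.08)·175 − (-0.01)·280] / 5425 = +0.003097
∂h/∂y = [415·(-0.01) − 240·(+0.08)] / 5425 = -0.004304
Head at (666875, 5337623) = 363.57 + (+0.003097)·(695) + (-0.004304)·(190) = 364.90 m.
That is higher than the 363.65 m at P-2, so the point is upgradient.

upgradient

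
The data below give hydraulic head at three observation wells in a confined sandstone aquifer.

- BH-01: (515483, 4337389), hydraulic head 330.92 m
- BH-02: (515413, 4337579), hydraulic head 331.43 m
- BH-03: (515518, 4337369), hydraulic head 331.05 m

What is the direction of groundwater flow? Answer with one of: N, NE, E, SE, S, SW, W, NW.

With h = a·x + b·y + c and BH-01 as origin, the differences give:
  (-70)·a + 190·b = +0.51
  35·a + (-20)·b = +0.13
Eliminate b (×(-20) and ×190, subtract): -5250·a = -34.900 → a = ∂h/∂x = +0.006648
Back-substitute: b = ∂h/∂y = +0.005133.
Flow = −∇h = (-0.006648 east, -0.005133 north), which points southwest.

SW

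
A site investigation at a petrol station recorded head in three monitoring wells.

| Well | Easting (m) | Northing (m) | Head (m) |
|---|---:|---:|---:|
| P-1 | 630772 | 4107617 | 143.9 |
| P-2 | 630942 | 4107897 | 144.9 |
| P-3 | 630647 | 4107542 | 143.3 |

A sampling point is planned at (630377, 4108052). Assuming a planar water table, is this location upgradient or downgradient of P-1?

Differences from P-1: to P-2 (Δx, Δy, Δh) = (170, 280, +1.0); to P-3 = (-125, -75, -0.6).
Determinant of the coordinate differences = 170·(-75) − (-125)·280 = 22250.
∂h/∂x = [(+1.0)·(-75) − (-0.6)·280] / 22250 = +0.004180
∂h/∂y = [170·(-0.6) − (-125)·(+1.0)] / 22250 = +0.001034
Head at (630377, 4108052) = 143.9 + (+0.004180)·(-395) + (+0.001034)·(435) = 142.70 m.
That is lower than the 143.9 m at P-1, so the point is downgradient.

downgradient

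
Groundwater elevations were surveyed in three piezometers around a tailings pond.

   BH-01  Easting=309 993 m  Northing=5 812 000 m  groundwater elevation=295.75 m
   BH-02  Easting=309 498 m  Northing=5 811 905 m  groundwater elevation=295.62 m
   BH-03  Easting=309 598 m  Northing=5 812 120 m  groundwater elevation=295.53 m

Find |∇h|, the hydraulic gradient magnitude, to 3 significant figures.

0.000703

With h = a·x + b·y + c and BH-01 as origin, the differences give:
  (-495)·a + (-95)·b = -0.13
  (-395)·a + 120·b = -0.22
Eliminate b (×120 and ×(-95), subtract): -96925·a = -36.500 → a = ∂h/∂x = +0.0003766
Back-substitute: b = ∂h/∂y = -0.0005938.
|∇h| = √(0.0003766² + -0.0005938²) = 0.0007032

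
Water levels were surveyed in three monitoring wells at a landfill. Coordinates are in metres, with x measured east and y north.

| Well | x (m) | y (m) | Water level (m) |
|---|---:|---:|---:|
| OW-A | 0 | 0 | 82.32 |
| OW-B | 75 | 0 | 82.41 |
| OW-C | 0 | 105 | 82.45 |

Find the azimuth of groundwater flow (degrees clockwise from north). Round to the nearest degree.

∂h/∂x = (82.41 − 82.32) / (75 − 0) = +0.001200
∂h/∂y = (82.45 − 82.32) / (105 − 0) = +0.001238
Flow direction (−∇h) has components (-0.001200 E, -0.001238 N).
Azimuth = atan2(E, N) = atan2(-0.001200, -0.001238) = 224.1° ≈ 224°.

224°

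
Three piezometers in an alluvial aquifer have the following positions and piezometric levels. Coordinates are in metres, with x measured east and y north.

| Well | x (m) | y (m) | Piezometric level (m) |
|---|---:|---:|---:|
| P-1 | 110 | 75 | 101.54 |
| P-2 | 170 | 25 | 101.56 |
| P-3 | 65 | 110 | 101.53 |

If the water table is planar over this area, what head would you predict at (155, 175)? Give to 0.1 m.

Differences from P-1: to P-2 (Δx, Δy, Δh) = (60, -50, +0.02); to P-3 = (-45, 35, -0.01).
Solve a·Δx + b·Δy = Δh: det = 60·35 − (-45)·(-50) = -150.
∂h/∂x = [(+0.02)·35 − (-0.01)·(-50)] / -150 = -0.001333
∂h/∂y = [60·(-0.01) − (-45)·(+0.02)] / -150 = -0.002000
h(155, 175) = 101.54 + (-0.001333)·(45) + (-0.002000)·(100) = 101.54 -0.060 -0.200 = 101.280 m.

101.3 m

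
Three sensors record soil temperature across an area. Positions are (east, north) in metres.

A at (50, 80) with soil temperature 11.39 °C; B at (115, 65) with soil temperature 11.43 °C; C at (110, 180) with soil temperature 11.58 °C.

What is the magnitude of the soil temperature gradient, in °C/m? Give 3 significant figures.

With T = a·x + b·y + c and A as origin, the differences give:
  65·a + (-15)·b = +0.04
  60·a + 100·b = +0.19
Eliminate b (×100 and ×(-15), subtract): 7400·a = 6.850 → a = ∂T/∂x = +0.0009257
Back-substitute: b = ∂T/∂y = +0.001345.
|∇f| = √(0.0009257² + 0.001345²) = 0.001633 °C/m

0.00163 °C/m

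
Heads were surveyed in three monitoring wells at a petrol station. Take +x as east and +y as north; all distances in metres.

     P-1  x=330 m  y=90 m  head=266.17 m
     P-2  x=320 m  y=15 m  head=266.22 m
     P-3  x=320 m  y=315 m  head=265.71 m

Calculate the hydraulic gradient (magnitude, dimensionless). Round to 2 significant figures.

Three-point gradient (reference P-1): Δ to P-2 = (-10, -75, +0.05), Δ to P-3 = (-10, 225, -0.46).
∂h/∂x = +0.007750, ∂h/∂y = -0.001700 (det = -3000).
|∇h| = √(0.007750² + -0.001700²) = 0.007934

0.0079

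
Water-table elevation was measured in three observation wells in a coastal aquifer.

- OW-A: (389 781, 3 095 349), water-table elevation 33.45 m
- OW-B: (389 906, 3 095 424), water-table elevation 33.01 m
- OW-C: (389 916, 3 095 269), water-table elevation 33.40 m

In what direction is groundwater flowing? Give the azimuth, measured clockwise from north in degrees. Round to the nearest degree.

036°

Taking OW-A as reference: OW-B−OW-A = (125, 75, -0.44); OW-C−OW-A = (135, -80, -0.05).
Determinant of the coordinate differences = 125·(-80) − 135·75 = -20125.
∂h/∂x = [(-0.44)·(-80) − (-0.05)·75] / -20125 = -0.001935
∂h/∂y = [125·(-0.05) − 135·(-0.44)] / -20125 = -0.002641
Flow direction (−∇h) has components (+0.001935 E, +0.002641 N).
Azimuth = atan2(E, N) = atan2(+0.001935, +0.002641) = 36.2° ≈ 036°.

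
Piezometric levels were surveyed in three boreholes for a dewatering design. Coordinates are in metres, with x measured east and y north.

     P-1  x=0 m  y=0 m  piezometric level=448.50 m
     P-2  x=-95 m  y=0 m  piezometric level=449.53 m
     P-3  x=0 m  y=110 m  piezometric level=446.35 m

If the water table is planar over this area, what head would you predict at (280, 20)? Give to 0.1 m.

∂h/∂x = (449.53 − 448.50) / (-95 − 0) = -0.01084
∂h/∂y = (446.35 − 448.50) / (110 − 0) = -0.01955
h(280, 20) = 448.50 + (-0.01084)·(280) + (-0.01955)·(20) = 448.50 -3.036 -0.391 = 445.073 m.

445.1 m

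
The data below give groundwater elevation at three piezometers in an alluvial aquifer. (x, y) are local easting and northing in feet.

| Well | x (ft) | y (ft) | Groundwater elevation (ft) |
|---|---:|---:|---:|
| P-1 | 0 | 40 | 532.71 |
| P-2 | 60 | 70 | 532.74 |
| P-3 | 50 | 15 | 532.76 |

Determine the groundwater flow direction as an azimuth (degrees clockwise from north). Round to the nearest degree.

Three-point gradient (reference P-1): Δ to P-2 = (60, 30, +0.03), Δ to P-3 = (50, -25, +0.05).
∂h/∂x = +0.0007500, ∂h/∂y = -0.0005000 (det = -3000).
Flow direction (−∇h) has components (-0.0007500 E, +0.0005000 N).
Azimuth = atan2(E, N) = atan2(-0.0007500, +0.0005000) = 303.7° ≈ 304°.

304°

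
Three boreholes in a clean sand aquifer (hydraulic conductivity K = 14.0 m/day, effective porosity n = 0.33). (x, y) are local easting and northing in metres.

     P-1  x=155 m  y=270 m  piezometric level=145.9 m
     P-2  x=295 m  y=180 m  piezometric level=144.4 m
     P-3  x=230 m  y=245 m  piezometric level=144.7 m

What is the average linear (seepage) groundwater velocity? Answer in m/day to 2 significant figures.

1.2 m/day

With h = a·x + b·y + c and P-1 as origin, the differences give:
  140·a + (-90)·b = -1.5
  75·a + (-25)·b = -1.2
Eliminate b (×(-25) and ×(-90), subtract): 3250·a = -70.50 → a = ∂h/∂x = -0.02169
Back-substitute: b = ∂h/∂y = -0.01708.
|∇h| = √(-0.02169² + -0.01708²) = 0.02761
Seepage velocity v = K·i/n = 14.0 × 0.02761 / 0.33 = 1.171 m/day.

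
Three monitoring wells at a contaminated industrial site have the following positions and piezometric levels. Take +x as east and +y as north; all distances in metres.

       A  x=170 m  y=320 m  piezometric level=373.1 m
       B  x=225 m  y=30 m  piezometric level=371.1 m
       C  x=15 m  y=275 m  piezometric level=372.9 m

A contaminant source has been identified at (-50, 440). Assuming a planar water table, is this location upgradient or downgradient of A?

upgradient

Differences from A: to B (Δx, Δy, Δh) = (55, -290, -2.0); to C = (-155, -45, -0.2).
Solve a·Δx + b·Δy = Δh: det = 55·(-45) − (-155)·(-290) = -47425.
∂h/∂x = [(-2.0)·(-45) − (-0.2)·(-290)] / -47425 = -0.0006747
∂h/∂y = [55·(-0.2) − (-155)·(-2.0)] / -47425 = +0.006769
Head at (-50, 440) = 373.1 + (-0.0006747)·(-220) + (+0.006769)·(120) = 374.06 m.
That is higher than the 373.1 m at A, so the point is upgradient.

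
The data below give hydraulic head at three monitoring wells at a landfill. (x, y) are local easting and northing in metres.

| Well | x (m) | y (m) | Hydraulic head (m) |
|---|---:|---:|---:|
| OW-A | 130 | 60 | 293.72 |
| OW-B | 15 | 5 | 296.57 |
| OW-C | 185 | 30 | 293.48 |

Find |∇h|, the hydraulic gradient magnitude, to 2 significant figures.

With h = a·x + b·y + c and OW-A as origin, the differences give:
  (-115)·a + (-55)·b = +2.85
  55·a + (-30)·b = -0.24
Eliminate b (×(-30) and ×(-55), subtract): 6475·a = -98.700 → a = ∂h/∂x = -0.01524
Back-substitute: b = ∂h/∂y = -0.01995.
|∇h| = √(-0.01524² + -0.01995²) = 0.0251

0.025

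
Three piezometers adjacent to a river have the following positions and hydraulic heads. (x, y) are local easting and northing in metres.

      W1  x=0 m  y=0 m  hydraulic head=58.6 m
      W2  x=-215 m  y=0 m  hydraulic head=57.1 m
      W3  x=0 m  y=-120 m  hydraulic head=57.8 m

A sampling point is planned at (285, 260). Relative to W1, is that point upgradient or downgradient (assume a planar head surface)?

∂h/∂x = (57.1 − 58.6) / (-215 − 0) = +0.006977
∂h/∂y = (57.8 − 58.6) / (-120 − 0) = +0.006667
Head at (285, 260) = 58.6 + (+0.006977)·(285) + (+0.006667)·(260) = 62.32 m.
That is higher than the 58.6 m at W1, so the point is upgradient.

upgradient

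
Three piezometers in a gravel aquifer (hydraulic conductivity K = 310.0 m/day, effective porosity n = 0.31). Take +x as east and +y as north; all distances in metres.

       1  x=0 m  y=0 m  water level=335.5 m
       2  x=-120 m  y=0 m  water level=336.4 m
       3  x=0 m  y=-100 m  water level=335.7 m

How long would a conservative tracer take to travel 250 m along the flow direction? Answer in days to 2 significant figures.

∂h/∂x = (336.4 − 335.5) / (-120 − 0) = -0.007500
∂h/∂y = (335.7 − 335.5) / (-100 − 0) = -0.002000
|∇h| = √(-0.007500² + -0.002000²) = 0.007762
Seepage velocity v = K·i/n = 310.0 × 0.007762 / 0.31 = 7.762 m/day.
t = 250 / 7.762 = 32.21 days.

32 days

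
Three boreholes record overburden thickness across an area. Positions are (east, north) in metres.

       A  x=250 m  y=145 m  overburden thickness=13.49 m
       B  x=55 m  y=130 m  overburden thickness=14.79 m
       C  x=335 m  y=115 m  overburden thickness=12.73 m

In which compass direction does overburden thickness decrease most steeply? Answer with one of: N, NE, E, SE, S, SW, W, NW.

Differences from A: to B (Δx, Δy, Δh) = (-195, -15, +1.30); to C = (85, -30, -0.76).
Solve a·Δx + b·Δy = Δd: det = (-195)·(-30) − 85·(-15) = 7125.
∂d/∂x = [(+1.30)·(-30) − (-0.76)·(-15)] / 7125 = -0.007074
∂d/∂y = [(-195)·(-0.76) − 85·(+1.30)] / 7125 = +0.005291
Steepest decrease is along −∇f = (+0.007074 E, -0.005291 N) → southeast.

SE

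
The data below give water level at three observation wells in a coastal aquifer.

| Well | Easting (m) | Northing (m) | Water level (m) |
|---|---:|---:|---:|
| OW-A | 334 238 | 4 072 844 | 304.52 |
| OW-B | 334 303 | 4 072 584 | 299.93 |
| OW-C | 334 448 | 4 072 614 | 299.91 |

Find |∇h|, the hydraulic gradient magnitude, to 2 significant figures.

0.017

With h = a·x + b·y + c and OW-A as origin, the differences give:
  65·a + (-260)·b = -4.59
  210·a + (-230)·b = -4.61
Eliminate b (×(-230) and ×(-260), subtract): 39650·a = -142.900 → a = ∂h/∂x = -0.003604
Back-substitute: b = ∂h/∂y = +0.01675.
|∇h| = √(-0.003604² + 0.01675²) = 0.01713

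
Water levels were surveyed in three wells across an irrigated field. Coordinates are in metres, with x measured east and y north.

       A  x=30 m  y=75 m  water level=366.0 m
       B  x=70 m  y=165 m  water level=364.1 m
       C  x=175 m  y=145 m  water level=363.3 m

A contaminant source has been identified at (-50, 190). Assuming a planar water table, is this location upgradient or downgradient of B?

With h = a·x + b·y + c and A as origin, the differences give:
  40·a + 90·b = -1.9
  145·a + 70·b = -2.7
Eliminate b (×70 and ×90, subtract): -10250·a = 110.00 → a = ∂h/∂x = -0.01073
Back-substitute: b = ∂h/∂y = -0.01634.
Head at (-50, 190) = 366.0 + (-0.01073)·(-80) + (-0.01634)·(115) = 364.98 m.
That is higher than the 364.1 m at B, so the point is upgradient.

upgradient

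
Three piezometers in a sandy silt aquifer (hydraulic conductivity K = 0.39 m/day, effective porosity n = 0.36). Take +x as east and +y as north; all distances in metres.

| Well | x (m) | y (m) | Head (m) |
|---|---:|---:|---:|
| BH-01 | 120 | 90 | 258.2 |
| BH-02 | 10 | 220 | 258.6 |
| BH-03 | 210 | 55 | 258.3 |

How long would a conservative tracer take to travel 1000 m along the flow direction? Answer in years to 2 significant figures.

370 years

Differences from BH-01: to BH-02 (Δx, Δy, Δh) = (-110, 130, +0.4); to BH-03 = (90, -35, +0.1).
Solve a·Δx + b·Δy = Δh: det = (-110)·(-35) − 90·130 = -7850.
∂h/∂x = [(+0.4)·(-35) − (+0.1)·130] / -7850 = +0.003439
∂h/∂y = [(-110)·(+0.1) − 90·(+0.4)] / -7850 = +0.005987
|∇h| = √(0.003439² + 0.005987²) = 0.006904
Seepage velocity v = K·i/n = 0.39 × 0.006904 / 0.36 = 0.007479 m/day.
t = 1000 / 0.007479 = 1.337e+05 days = 366 years.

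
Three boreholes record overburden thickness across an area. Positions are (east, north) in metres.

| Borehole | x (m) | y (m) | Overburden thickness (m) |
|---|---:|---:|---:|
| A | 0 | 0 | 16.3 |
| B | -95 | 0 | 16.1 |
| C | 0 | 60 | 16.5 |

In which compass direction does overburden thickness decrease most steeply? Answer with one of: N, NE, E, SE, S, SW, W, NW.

SW

∂d/∂x = (16.1 − 16.3) / (-95 − 0) = +0.002105
∂d/∂y = (16.5 − 16.3) / (60 − 0) = +0.003333
Steepest decrease is along −∇f = (-0.002105 E, -0.003333 N) → southwest.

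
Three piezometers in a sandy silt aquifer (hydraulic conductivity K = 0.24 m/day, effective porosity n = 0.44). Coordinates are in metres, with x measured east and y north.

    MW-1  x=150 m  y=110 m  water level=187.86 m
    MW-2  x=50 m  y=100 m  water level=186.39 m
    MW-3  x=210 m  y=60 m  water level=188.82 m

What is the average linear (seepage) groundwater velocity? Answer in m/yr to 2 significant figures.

3.0 m/yr

With h = a·x + b·y + c and MW-1 as origin, the differences give:
  (-100)·a + (-10)·b = -1.47
  60·a + (-50)·b = +0.96
Eliminate b (×(-50) and ×(-10), subtract): 5600·a = 83.100 → a = ∂h/∂x = +0.01484
Back-substitute: b = ∂h/∂y = -0.001393.
|∇h| = √(0.01484² + -0.001393²) = 0.01491
Seepage velocity v = K·i/n = 0.24 × 0.01491 / 0.44 = 0.008133 m/day = 2.971 m/yr.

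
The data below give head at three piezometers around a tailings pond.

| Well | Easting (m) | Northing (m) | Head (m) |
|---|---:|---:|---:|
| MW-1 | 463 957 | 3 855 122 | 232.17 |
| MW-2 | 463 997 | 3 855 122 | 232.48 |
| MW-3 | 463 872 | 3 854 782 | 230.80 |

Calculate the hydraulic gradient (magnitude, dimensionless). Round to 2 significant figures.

0.0080

With h = a·x + b·y + c and MW-1 as origin, the differences give:
  40·a + 0·b = +0.31
  (-85)·a + (-340)·b = -1.37
Eliminate b (×(-340) and ×0, subtract): -13600·a = -105.400 → a = ∂h/∂x = +0.007750
Back-substitute: b = ∂h/∂y = +0.002092.
|∇h| = √(0.007750² + 0.002092²) = 0.008027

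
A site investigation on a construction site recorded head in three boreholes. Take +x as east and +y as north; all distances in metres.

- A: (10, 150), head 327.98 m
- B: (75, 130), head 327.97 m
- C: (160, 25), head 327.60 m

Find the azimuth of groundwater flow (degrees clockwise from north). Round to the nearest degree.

With h = a·x + b·y + c and A as origin, the differences give:
  65·a + (-20)·b = -0.01
  150·a + (-125)·b = -0.38
Eliminate b (×(-125) and ×(-20), subtract): -5125·a = -6.350 → a = ∂h/∂x = +0.001239
Back-substitute: b = ∂h/∂y = +0.004527.
Flow direction (−∇h) has components (-0.001239 E, -0.004527 N).
Azimuth = atan2(E, N) = atan2(-0.001239, -0.004527) = 195.3° ≈ 195°.

195°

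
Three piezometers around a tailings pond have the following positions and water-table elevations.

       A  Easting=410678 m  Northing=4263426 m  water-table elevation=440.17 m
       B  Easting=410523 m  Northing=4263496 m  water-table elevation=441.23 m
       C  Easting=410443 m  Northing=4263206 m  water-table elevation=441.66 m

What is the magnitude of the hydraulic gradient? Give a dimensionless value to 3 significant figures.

0.00669

Taking A as reference: B−A = (-155, 70, +1.06); C−A = (-235, -220, +1.49).
Solve a·Δx + b·Δy = Δh: det = (-155)·(-220) − (-235)·70 = 50550.
∂h/∂x = [(+1.06)·(-220) − (+1.49)·70] / 50550 = -0.006677
∂h/∂y = [(-155)·(+1.49) − (-235)·(+1.06)] / 50550 = +0.0003591
|∇h| = √(-0.006677² + 0.0003591²) = 0.006687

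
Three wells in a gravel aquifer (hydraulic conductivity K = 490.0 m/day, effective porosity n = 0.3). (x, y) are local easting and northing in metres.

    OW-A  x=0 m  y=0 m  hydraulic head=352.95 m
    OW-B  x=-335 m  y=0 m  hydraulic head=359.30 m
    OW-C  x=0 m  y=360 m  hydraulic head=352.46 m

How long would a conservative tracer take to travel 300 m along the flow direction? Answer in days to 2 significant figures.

∂h/∂x = (359.30 − 352.95) / (-335 − 0) = -0.01896
∂h/∂y = (352.46 − 352.95) / (360 − 0) = -0.001361
|∇h| = √(-0.01896² + -0.001361²) = 0.01901
Seepage velocity v = K·i/n = 490.0 × 0.01901 / 0.3 = 31.05 m/day.
t = 300 / 31.05 = 9.662 days.

9.7 days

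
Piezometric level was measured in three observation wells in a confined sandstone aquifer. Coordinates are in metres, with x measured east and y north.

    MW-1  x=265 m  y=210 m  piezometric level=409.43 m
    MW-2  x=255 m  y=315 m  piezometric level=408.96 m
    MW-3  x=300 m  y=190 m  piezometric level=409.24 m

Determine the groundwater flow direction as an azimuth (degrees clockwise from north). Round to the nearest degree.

058°

With h = a·x + b·y + c and MW-1 as origin, the differences give:
  (-10)·a + 105·b = -0.47
  35·a + (-20)·b = -0.19
Eliminate b (×(-20) and ×105, subtract): -3475·a = 29.350 → a = ∂h/∂x = -0.008446
Back-substitute: b = ∂h/∂y = -0.005281.
Flow direction (−∇h) has components (+0.008446 E, +0.005281 N).
Azimuth = atan2(E, N) = atan2(+0.008446, +0.005281) = 58.0° ≈ 058°.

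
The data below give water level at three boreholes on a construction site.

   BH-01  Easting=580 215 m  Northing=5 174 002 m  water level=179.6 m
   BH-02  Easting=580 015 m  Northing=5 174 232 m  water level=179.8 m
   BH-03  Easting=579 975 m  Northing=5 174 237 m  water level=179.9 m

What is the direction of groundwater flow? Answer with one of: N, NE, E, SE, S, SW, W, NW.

Taking BH-01 as reference: BH-02−BH-01 = (-200, 230, +0.2); BH-03−BH-01 = (-240, 235, +0.3).
Solve a·Δx + b·Δy = Δh: det = (-200)·235 − (-240)·230 = 8200.
∂h/∂x = [(+0.2)·235 − (+0.3)·230] / 8200 = -0.002683
∂h/∂y = [(-200)·(+0.3) − (-240)·(+0.2)] / 8200 = -0.001463
Flow = −∇h = (+0.002683 east, +0.001463 north), which points northeast.

NE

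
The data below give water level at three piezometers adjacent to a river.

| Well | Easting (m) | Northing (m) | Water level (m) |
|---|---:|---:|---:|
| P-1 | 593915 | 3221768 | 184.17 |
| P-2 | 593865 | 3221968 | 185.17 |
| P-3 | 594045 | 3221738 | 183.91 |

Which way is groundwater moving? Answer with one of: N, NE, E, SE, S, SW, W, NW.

S

Differences from P-1: to P-2 (Δx, Δy, Δh) = (-50, 200, +1.00); to P-3 = (130, -30, -0.26).
Solve a·Δx + b·Δy = Δh: det = (-50)·(-30) − 130·200 = -24500.
∂h/∂x = [(+1.00)·(-30) − (-0.26)·200] / -24500 = -0.0008980
∂h/∂y = [(-50)·(-0.26) − 130·(+1.00)] / -24500 = +0.004776
Flow = −∇h = (+0.0008980 east, -0.004776 north), which points south.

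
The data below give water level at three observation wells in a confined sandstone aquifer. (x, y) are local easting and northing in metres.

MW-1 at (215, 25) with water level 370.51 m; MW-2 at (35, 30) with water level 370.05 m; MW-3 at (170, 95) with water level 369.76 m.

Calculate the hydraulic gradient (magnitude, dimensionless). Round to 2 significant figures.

0.0095

With h = a·x + b·y + c and MW-1 as origin, the differences give:
  (-180)·a + 5·b = -0.46
  (-45)·a + 70·b = -0.75
Eliminate b (×70 and ×5, subtract): -12375·a = -28.450 → a = ∂h/∂x = +0.002299
Back-substitute: b = ∂h/∂y = -0.009236.
|∇h| = √(0.002299² + -0.009236²) = 0.009518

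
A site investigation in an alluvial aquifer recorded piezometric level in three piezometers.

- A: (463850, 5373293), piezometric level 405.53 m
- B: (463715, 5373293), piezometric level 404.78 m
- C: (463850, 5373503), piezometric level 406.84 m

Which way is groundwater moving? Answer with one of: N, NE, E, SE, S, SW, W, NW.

∂h/∂x = (404.78 − 405.53) / (463715 − 463850) = +0.005556
∂h/∂y = (406.84 − 405.53) / (5373503 − 5373293) = +0.006238
Flow = −∇h = (-0.005556 east, -0.006238 north), which points southwest.

SW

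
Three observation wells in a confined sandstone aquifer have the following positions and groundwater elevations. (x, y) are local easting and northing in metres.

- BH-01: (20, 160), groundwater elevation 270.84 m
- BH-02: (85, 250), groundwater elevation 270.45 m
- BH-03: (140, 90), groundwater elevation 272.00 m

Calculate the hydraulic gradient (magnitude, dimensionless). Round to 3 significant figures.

Three-point gradient (reference BH-01): Δ to BH-02 = (65, 90, -0.39), Δ to BH-03 = (120, -70, +1.16).
∂h/∂x = +0.005023, ∂h/∂y = -0.007961 (det = -15350).
|∇h| = √(0.005023² + -0.007961²) = 0.009413

0.00941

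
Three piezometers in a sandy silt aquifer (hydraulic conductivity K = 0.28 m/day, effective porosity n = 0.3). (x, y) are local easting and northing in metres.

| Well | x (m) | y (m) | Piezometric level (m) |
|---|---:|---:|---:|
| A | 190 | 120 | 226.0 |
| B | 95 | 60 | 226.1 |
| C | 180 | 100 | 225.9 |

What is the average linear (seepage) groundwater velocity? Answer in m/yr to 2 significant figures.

Taking A as reference: B−A = (-95, -60, +0.1); C−A = (-10, -20, -0.1).
Determinant of the coordinate differences = (-95)·(-20) − (-10)·(-60) = 1300.
∂h/∂x = [(+0.1)·(-20) − (-0.1)·(-60)] / 1300 = -0.006154
∂h/∂y = [(-95)·(-0.1) − (-10)·(+0.1)] / 1300 = +0.008077
|∇h| = √(-0.006154² + 0.008077²) = 0.01015
Seepage velocity v = K·i/n = 0.28 × 0.01015 / 0.3 = 0.009473 m/day = 3.46 m/yr.

3.5 m/yr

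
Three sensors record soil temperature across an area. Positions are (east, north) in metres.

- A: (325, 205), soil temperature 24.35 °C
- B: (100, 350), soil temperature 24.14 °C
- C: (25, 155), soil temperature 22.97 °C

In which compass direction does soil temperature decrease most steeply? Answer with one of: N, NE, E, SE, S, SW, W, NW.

Taking A as reference: B−A = (-225, 145, -0.21); C−A = (-300, -50, -1.38).
Solve a·Δx + b·Δy = ΔT: det = (-225)·(-50) − (-300)·145 = 54750.
∂T/∂x = [(-0.21)·(-50) − (-1.38)·145] / 54750 = +0.003847
∂T/∂y = [(-225)·(-1.38) − (-300)·(-0.21)] / 54750 = +0.004521
Steepest decrease is along −∇f = (-0.003847 E, -0.004521 N) → southwest.

SW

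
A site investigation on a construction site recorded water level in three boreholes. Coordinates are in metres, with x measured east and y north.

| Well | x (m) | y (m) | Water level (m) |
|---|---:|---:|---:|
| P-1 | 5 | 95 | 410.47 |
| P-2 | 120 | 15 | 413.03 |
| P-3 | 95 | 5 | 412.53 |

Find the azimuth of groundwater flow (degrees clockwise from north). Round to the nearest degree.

Differences from P-1: to P-2 (Δx, Δy, Δh) = (115, -80, +2.56); to P-3 = (90, -90, +2.06).
Determinant of the coordinate differences = 115·(-90) − 90·(-80) = -3150.
∂h/∂x = [(+2.56)·(-90) − (+2.06)·(-80)] / -3150 = +0.02083
∂h/∂y = [115·(+2.06) − 90·(+2.56)] / -3150 = -0.002063
Flow direction (−∇h) has components (-0.02083 E, +0.002063 N).
Azimuth = atan2(E, N) = atan2(-0.02083, +0.002063) = 275.7° ≈ 276°.

276°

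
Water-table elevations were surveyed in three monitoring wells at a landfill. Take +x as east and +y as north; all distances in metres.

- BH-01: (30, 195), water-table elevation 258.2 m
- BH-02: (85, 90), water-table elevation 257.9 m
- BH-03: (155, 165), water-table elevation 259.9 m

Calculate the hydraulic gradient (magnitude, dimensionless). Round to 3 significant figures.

Taking BH-01 as reference: BH-02−BH-01 = (55, -105, -0.3); BH-03−BH-01 = (125, -30, +1.7).
Determinant of the coordinate differences = 55·(-30) − 125·(-105) = 11475.
∂h/∂x = [(-0.3)·(-30) − (+1.7)·(-105)] / 11475 = +0.01634
∂h/∂y = [55·(+1.7) − 125·(-0.3)] / 11475 = +0.01142
|∇h| = √(0.01634² + 0.01142²) = 0.01994

0.0199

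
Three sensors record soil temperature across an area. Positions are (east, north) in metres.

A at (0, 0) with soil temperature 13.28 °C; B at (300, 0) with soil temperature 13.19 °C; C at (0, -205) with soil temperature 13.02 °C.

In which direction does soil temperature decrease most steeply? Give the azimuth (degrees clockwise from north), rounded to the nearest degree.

∂T/∂x = (13.19 − 13.28) / (300 − 0) = -0.0003000
∂T/∂y = (13.02 − 13.28) / (-205 − 0) = +0.001268
Steepest decrease is along −∇f: components (+0.0003000 E, -0.001268 N).
Azimuth = atan2(+0.0003000, -0.001268) = 166.7° ≈ 167°.

167°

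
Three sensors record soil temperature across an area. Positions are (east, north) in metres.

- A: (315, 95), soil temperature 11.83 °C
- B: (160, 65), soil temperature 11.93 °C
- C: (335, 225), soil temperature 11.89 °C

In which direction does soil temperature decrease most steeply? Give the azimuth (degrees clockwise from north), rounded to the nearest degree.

With T = a·x + b·y + c and A as origin, the differences give:
  (-155)·a + (-30)·b = +0.10
  20·a + 130·b = +0.06
Eliminate b (×130 and ×(-30), subtract): -19550·a = 14.800 → a = ∂T/∂x = -0.0007570
Back-substitute: b = ∂T/∂y = +0.0005780.
Steepest decrease is along −∇f: components (+0.0007570 E, -0.0005780 N).
Azimuth = atan2(+0.0007570, -0.0005780) = 127.4° ≈ 127°.

127°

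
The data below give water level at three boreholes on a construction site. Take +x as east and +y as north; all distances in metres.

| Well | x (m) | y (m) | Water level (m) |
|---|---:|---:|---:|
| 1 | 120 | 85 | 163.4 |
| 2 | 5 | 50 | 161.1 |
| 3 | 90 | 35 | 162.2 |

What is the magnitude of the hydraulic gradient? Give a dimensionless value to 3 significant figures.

0.0214

Taking 1 as reference: 2−1 = (-115, -35, -2.3); 3−1 = (-30, -50, -1.2).
Determinant of the coordinate differences = (-115)·(-50) − (-30)·(-35) = 4700.
∂h/∂x = [(-2.3)·(-50) − (-1.2)·(-35)] / 4700 = +0.01553
∂h/∂y = [(-115)·(-1.2) − (-30)·(-2.3)] / 4700 = +0.01468
|∇h| = √(0.01553² + 0.01468²) = 0.02137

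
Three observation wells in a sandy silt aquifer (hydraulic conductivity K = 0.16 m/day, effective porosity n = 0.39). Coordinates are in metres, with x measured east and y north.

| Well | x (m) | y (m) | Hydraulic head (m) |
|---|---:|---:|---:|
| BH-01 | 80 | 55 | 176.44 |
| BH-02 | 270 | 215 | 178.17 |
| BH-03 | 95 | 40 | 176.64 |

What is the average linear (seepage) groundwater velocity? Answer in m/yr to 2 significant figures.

Taking BH-01 as reference: BH-02−BH-01 = (190, 160, +1.73); BH-03−BH-01 = (15, -15, +0.20).
Solve a·Δx + b·Δy = Δh: det = 190·(-15) − 15·160 = -5250.
∂h/∂x = [(+1.73)·(-15) − (+0.20)·160] / -5250 = +0.01104
∂h/∂y = [190·(+0.20) − 15·(+1.73)] / -5250 = -0.002295
|∇h| = √(0.01104² + -0.002295²) = 0.01128
Seepage velocity v = K·i/n = 0.16 × 0.01128 / 0.39 = 0.004628 m/day = 1.69 m/yr.

1.7 m/yr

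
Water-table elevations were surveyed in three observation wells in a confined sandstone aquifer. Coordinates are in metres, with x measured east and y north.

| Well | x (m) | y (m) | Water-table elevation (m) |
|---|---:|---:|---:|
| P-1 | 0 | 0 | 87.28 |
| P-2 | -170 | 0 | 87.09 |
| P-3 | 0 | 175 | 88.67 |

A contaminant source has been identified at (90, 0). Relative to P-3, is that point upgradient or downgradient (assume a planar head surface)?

∂h/∂x = (87.09 − 87.28) / (-170 − 0) = +0.001118
∂h/∂y = (88.67 − 87.28) / (175 − 0) = +0.007943
Head at (90, 0) = 87.28 + (+0.001118)·(90) + (+0.007943)·(0) = 87.38 m.
That is lower than the 88.67 m at P-3, so the point is downgradient.

downgradient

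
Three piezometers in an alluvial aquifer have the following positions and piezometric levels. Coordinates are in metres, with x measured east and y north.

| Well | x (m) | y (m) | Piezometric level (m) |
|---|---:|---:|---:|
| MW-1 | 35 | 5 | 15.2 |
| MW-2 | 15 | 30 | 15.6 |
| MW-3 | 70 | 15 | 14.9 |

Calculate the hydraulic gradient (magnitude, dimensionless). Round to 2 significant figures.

0.013

Differences from MW-1: to MW-2 (Δx, Δy, Δh) = (-20, 25, +0.4); to MW-3 = (35, 10, -0.3).
Solve a·Δx + b·Δy = Δh: det = (-20)·10 − 35·25 = -1075.
∂h/∂x = [(+0.4)·10 − (-0.3)·25] / -1075 = -0.01070
∂h/∂y = [(-20)·(-0.3) − 35·(+0.4)] / -1075 = +0.007442
|∇h| = √(-0.01070² + 0.007442²) = 0.01303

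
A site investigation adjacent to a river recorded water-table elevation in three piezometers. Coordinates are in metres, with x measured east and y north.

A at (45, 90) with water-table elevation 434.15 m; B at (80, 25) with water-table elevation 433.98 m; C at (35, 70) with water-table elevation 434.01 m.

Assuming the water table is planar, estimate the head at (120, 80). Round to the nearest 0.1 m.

434.4 m

Three-point gradient (reference A): Δ to B = (35, -65, -0.17), Δ to C = (-10, -20, -0.14).
∂h/∂x = +0.004222, ∂h/∂y = +0.004889 (det = -1350).
h(120, 80) = 434.15 + (+0.004222)·(75) + (+0.004889)·(-10) = 434.15 +0.317 -0.049 = 434.418 m.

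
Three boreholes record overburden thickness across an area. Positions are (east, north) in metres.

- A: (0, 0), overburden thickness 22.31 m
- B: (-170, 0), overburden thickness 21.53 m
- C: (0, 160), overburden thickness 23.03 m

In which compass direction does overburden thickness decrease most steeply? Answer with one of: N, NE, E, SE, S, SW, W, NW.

SW

∂d/∂x = (21.53 − 22.31) / (-170 − 0) = +0.004588
∂d/∂y = (23.03 − 22.31) / (160 − 0) = +0.004500
Steepest decrease is along −∇f = (-0.004588 E, -0.004500 N) → southwest.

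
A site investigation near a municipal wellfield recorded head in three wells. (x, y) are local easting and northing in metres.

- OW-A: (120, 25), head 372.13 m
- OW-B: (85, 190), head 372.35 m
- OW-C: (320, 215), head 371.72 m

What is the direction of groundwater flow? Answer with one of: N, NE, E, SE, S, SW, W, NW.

Taking OW-A as reference: OW-B−OW-A = (-35, 165, +0.22); OW-C−OW-A = (200, 190, -0.41).
Solve a·Δx + b·Δy = Δh: det = (-35)·190 − 200·165 = -39650.
∂h/∂x = [(+0.22)·190 − (-0.41)·165] / -39650 = -0.002760
∂h/∂y = [(-35)·(-0.41) − 200·(+0.22)] / -39650 = +0.0007478
Flow = −∇h = (+0.002760 east, -0.0007478 north), which points east.

E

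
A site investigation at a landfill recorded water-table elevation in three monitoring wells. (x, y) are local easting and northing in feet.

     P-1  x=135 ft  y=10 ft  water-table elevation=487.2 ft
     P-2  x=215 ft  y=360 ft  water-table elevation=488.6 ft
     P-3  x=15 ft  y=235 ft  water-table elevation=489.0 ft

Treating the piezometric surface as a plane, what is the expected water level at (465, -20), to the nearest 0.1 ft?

Three-point gradient (reference P-1): Δ to P-2 = (80, 350, +1.4), Δ to P-3 = (-120, 225, +1.8).
∂h/∂x = -0.005250, ∂h/∂y = +0.005200 (det = 60000).
h(465, -20) = 487.2 + (-0.005250)·(330) + (+0.005200)·(-30) = 487.2 -1.732 -0.156 = 485.312 ft.

485.3 ft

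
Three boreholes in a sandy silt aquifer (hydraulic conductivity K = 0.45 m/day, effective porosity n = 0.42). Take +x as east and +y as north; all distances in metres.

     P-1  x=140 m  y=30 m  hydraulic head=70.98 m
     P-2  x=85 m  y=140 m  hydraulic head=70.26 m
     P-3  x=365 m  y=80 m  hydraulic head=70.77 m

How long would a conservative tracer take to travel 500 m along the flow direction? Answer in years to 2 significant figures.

200 years

Taking P-1 as reference: P-2−P-1 = (-55, 110, -0.72); P-3−P-1 = (225, 50, -0.21).
Determinant of the coordinate differences = (-55)·50 − 225·110 = -27500.
∂h/∂x = [(-0.72)·50 − (-0.21)·110] / -27500 = +0.0004691
∂h/∂y = [(-55)·(-0.21) − 225·(-0.72)] / -27500 = -0.006311
|∇h| = √(0.0004691² + -0.006311²) = 0.006328
Seepage velocity v = K·i/n = 0.45 × 0.006328 / 0.42 = 0.00678 m/day.
t = 500 / 0.00678 = 7.375e+04 days = 202 years.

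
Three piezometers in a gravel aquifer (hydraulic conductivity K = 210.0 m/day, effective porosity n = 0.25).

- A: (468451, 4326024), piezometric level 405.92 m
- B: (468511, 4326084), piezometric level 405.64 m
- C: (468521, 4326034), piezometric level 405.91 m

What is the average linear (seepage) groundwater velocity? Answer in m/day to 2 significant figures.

With h = a·x + b·y + c and A as origin, the differences give:
  60·a + 60·b = -0.28
  70·a + 10·b = -0.01
Eliminate b (×10 and ×60, subtract): -3600·a = -2.200 → a = ∂h/∂x = +0.0006111
Back-substitute: b = ∂h/∂y = -0.005278.
|∇h| = √(0.0006111² + -0.005278²) = 0.005313
Seepage velocity v = K·i/n = 210.0 × 0.005313 / 0.25 = 4.463 m/day.

4.5 m/day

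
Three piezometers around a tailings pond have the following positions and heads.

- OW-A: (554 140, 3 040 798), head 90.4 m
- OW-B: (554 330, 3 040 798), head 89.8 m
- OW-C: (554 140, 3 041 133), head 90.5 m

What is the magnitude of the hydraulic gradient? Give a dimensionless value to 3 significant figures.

∂h/∂x = (89.8 − 90.4) / (554330 − 554140) = -0.003158
∂h/∂y = (90.5 − 90.4) / (3041133 − 3040798) = +0.0002985
|∇h| = √(-0.003158² + 0.0002985²) = 0.003172

0.00317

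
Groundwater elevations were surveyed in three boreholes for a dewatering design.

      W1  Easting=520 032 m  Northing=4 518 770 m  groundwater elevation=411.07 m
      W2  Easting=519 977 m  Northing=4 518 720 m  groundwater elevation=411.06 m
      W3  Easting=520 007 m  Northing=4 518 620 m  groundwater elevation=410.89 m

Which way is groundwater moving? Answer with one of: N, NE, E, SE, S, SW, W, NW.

Three-point gradient (reference W1): Δ to W2 = (-55, -50, -0.01), Δ to W3 = (-25, -150, -0.18).
∂h/∂x = -0.001071, ∂h/∂y = +0.001379 (det = 7000).
Flow = −∇h = (+0.001071 east, -0.001379 north), which points southeast.

SE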